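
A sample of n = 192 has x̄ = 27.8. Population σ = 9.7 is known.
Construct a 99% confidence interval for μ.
(26.00, 29.60)

z-interval (σ known):
z* = 2.576 for 99% confidence

Margin of error = z* · σ/√n = 2.576 · 9.7/√192 = 1.80

CI: (27.8 - 1.80, 27.8 + 1.80) = (26.00, 29.60)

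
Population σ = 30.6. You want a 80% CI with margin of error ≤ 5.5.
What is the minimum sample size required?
n ≥ 51

For margin E ≤ 5.5:
n ≥ (z* · σ / E)²
n ≥ (1.282 · 30.6 / 5.5)²
n ≥ 50.87

Minimum n = 51 (rounding up)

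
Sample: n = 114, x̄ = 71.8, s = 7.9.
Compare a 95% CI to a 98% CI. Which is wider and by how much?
98% CI is wider by 0.56

df = 113
95% CI: t* = 1.981, (70.33, 73.27), width = 2 · t* · s/√n = 2.93
98% CI: t* = 2.360, (70.05, 73.55), width = 2 · t* · s/√n = 3.49

The 98% CI is wider by 3.49 - 2.93 = 0.56.
Higher confidence requires a wider interval.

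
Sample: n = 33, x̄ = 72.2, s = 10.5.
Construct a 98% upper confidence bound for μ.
μ ≤ 76.11

Upper bound (one-sided):
t* = 2.141 (one-sided for 98%)
Upper bound = x̄ + t* · s/√n = 72.2 + 2.141 · 10.5/√33 = 76.11

We are 98% confident that μ ≤ 76.11.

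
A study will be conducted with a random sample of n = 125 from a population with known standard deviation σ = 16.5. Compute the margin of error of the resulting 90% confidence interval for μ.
Margin of error = 2.43

Margin of error = z* · σ/√n
= 1.645 · 16.5/√125
= 1.645 · 16.5/11.1803
= 2.43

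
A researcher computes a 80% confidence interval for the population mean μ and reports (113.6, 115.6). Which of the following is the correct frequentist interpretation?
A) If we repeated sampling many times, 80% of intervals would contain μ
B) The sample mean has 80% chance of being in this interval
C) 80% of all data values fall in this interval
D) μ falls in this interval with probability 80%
A

A) Correct — this is the frequentist long-run coverage interpretation.
B) Wrong — x̄ is observed and sits in the interval by construction.
C) Wrong — a CI is about the parameter μ, not individual data values.
D) Wrong — μ is fixed; the randomness lives in the interval, not in μ.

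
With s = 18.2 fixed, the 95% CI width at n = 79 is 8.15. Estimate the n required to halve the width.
n ≈ 316

CI width ∝ 1/√n
To reduce width by factor 2, need √n to grow by 2 → need 2² = 4 times as many samples.

Current: n = 79, width = 8.15
New: n = 316, width ≈ 4.03

Width reduced by factor of 8.15/4.03 = 2.02.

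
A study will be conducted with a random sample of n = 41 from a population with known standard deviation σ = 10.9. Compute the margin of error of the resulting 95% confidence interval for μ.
Margin of error = 3.34

Margin of error = z* · σ/√n
= 1.960 · 10.9/√41
= 1.960 · 10.9/6.4031
= 3.34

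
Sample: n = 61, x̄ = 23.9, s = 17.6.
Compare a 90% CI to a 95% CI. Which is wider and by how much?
95% CI is wider by 1.48

df = 60
90% CI: t* = 1.671, (20.13, 27.67), width = 2 · t* · s/√n = 7.53
95% CI: t* = 2.000, (19.39, 28.41), width = 2 · t* · s/√n = 9.01

The 95% CI is wider by 9.01 - 7.53 = 1.48.
Higher confidence requires a wider interval.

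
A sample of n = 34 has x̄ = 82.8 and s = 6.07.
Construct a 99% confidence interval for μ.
(79.95, 85.65)

t-interval (σ unknown):
df = n - 1 = 33
t* = 2.733 for 99% confidence

Margin of error = t* · s/√n = 2.733 · 6.07/√34 = 2.85

CI: (79.95, 85.65)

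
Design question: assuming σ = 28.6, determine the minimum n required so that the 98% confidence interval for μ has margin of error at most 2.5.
n ≥ 709

For margin E ≤ 2.5:
n ≥ (z* · σ / E)²
n ≥ (2.326 · 28.6 / 2.5)²
n ≥ 708.06

Minimum n = 709 (rounding up)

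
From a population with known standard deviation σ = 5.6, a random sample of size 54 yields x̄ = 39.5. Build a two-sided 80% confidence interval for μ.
(38.52, 40.48)

z-interval (σ known):
z* = 1.282 for 80% confidence

Margin of error = z* · σ/√n = 1.282 · 5.6/√54 = 0.98

CI: (39.5 - 0.98, 39.5 + 0.98) = (38.52, 40.48)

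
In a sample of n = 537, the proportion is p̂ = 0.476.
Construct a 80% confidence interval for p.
(0.448, 0.504)

Proportion CI:
SE = √(p̂(1-p̂)/n) = √(0.476 · 0.524 / 537) = 0.02155

z* = 1.282
Margin = z* · SE = 1.282 · 0.02155 = 0.0276

CI: 0.476 ± 0.0276 = (0.448, 0.504)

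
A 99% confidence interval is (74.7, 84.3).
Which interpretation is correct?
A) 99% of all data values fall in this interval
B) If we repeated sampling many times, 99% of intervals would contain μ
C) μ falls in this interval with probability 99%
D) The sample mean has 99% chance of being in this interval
B

A) Wrong — a CI is about the parameter μ, not individual data values.
B) Correct — this is the frequentist long-run coverage interpretation.
C) Wrong — μ is fixed; the randomness lives in the interval, not in μ.
D) Wrong — x̄ is observed and sits in the interval by construction.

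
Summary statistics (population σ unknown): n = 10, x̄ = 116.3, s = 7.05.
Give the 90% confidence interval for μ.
(112.21, 120.39)

t-interval (σ unknown):
df = n - 1 = 9
t* = 1.833 for 90% confidence

Margin of error = t* · s/√n = 1.833 · 7.05/√10 = 4.09

CI: (112.21, 120.39)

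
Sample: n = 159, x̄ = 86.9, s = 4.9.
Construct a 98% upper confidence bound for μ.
μ ≤ 87.70

Upper bound (one-sided):
t* = 2.071 (one-sided for 98%)
Upper bound = x̄ + t* · s/√n = 86.9 + 2.071 · 4.9/√159 = 87.70

We are 98% confident that μ ≤ 87.70.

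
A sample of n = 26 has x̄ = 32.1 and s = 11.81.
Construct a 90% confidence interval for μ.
(28.14, 36.06)

t-interval (σ unknown):
df = n - 1 = 25
t* = 1.708 for 90% confidence

Margin of error = t* · s/√n = 1.708 · 11.81/√26 = 3.96

CI: (28.14, 36.06)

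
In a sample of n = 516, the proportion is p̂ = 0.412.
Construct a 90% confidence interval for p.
(0.376, 0.448)

Proportion CI:
SE = √(p̂(1-p̂)/n) = √(0.412 · 0.588 / 516) = 0.02167

z* = 1.645
Margin = z* · SE = 1.645 · 0.02167 = 0.0356

CI: 0.412 ± 0.0356 = (0.376, 0.448)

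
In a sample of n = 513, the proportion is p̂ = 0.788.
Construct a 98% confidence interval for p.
(0.746, 0.830)

Proportion CI:
SE = √(p̂(1-p̂)/n) = √(0.788 · 0.212 / 513) = 0.01805

z* = 2.326
Margin = z* · SE = 2.326 · 0.01805 = 0.0420

CI: 0.788 ± 0.0420 = (0.746, 0.830)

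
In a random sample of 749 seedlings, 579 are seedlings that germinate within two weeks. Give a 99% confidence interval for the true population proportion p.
(0.734, 0.812)

Proportion CI:
p̂ = 579/749 = 0.77303
SE = √(p̂(1-p̂)/n) = √(0.77303 · 0.22697 / 749) = 0.01531

z* = 2.576
Margin = z* · SE = 2.576 · 0.01531 = 0.0394

CI: 0.77303 ± 0.0394 = (0.734, 0.812)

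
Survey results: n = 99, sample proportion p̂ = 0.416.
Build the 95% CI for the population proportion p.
(0.319, 0.513)

Proportion CI:
SE = √(p̂(1-p̂)/n) = √(0.416 · 0.584 / 99) = 0.04954

z* = 1.960
Margin = z* · SE = 1.960 · 0.04954 = 0.0971

CI: 0.416 ± 0.0971 = (0.319, 0.513)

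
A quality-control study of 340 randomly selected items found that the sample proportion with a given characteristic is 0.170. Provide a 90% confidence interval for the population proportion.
(0.136, 0.204)

Proportion CI:
SE = √(p̂(1-p̂)/n) = √(0.170 · 0.830 / 340) = 0.02037

z* = 1.645
Margin = z* · SE = 1.645 · 0.02037 = 0.0335

CI: 0.170 ± 0.0335 = (0.136, 0.204)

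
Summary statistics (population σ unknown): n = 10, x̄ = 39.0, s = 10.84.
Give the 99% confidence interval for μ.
(27.86, 50.14)

t-interval (σ unknown):
df = n - 1 = 9
t* = 3.250 for 99% confidence

Margin of error = t* · s/√n = 3.250 · 10.84/√10 = 11.14

CI: (27.86, 50.14)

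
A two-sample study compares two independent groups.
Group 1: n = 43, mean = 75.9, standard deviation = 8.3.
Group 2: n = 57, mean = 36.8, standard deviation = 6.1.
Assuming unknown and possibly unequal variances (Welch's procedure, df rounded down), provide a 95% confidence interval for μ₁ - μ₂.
(36.11, 42.09)

Difference: x̄₁ - x̄₂ = 39.10
SE = √(s₁²/n₁ + s₂²/n₂) = √(8.3²/43 + 6.1²/57) = 1.5016
df = 73.99 → 73 (Welch–Satterthwaite, rounded down)
t* = 1.993

CI: 39.10 ± 1.993 · 1.5016 = 39.10 ± 2.99 = (36.11, 42.09)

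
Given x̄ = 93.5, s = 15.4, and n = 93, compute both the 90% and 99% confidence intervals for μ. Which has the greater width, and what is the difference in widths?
99% CI is wider by 3.09

df = 92
90% CI: t* = 1.662, (90.85, 96.15), width = 2 · t* · s/√n = 5.31
99% CI: t* = 2.630, (89.30, 97.70), width = 2 · t* · s/√n = 8.40

The 99% CI is wider by 8.40 - 5.31 = 3.09.
Higher confidence requires a wider interval.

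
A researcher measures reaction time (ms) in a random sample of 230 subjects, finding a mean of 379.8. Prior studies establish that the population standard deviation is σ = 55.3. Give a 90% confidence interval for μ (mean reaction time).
(373.80, 385.80)

z-interval (σ known):
z* = 1.645 for 90% confidence

Margin of error = z* · σ/√n = 1.645 · 55.3/√230 = 6.00

CI: (379.8 - 6.00, 379.8 + 6.00) = (373.80, 385.80)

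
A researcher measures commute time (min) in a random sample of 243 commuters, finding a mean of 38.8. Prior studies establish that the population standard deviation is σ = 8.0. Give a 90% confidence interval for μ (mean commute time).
(37.96, 39.64)

z-interval (σ known):
z* = 1.645 for 90% confidence

Margin of error = z* · σ/√n = 1.645 · 8.0/√243 = 0.84

CI: (38.8 - 0.84, 38.8 + 0.84) = (37.96, 39.64)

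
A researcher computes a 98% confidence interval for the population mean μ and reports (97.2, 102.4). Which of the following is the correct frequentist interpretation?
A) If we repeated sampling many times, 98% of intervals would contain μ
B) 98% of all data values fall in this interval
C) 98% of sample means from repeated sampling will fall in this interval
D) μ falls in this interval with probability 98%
A

A) Correct — this is the frequentist long-run coverage interpretation.
B) Wrong — a CI is about the parameter μ, not individual data values.
C) Wrong — coverage applies to intervals containing μ, not to future x̄ values.
D) Wrong — μ is fixed; the randomness lives in the interval, not in μ.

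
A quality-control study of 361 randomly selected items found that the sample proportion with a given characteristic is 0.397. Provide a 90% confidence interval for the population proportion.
(0.355, 0.439)

Proportion CI:
SE = √(p̂(1-p̂)/n) = √(0.397 · 0.603 / 361) = 0.02575

z* = 1.645
Margin = z* · SE = 1.645 · 0.02575 = 0.0424

CI: 0.397 ± 0.0424 = (0.355, 0.439)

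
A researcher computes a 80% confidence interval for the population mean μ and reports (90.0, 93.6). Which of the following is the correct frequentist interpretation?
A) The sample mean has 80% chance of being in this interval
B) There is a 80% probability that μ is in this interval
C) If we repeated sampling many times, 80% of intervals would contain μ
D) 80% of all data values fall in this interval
C

A) Wrong — x̄ is observed and sits in the interval by construction.
B) Wrong — μ is fixed; the randomness lives in the interval, not in μ.
C) Correct — this is the frequentist long-run coverage interpretation.
D) Wrong — a CI is about the parameter μ, not individual data values.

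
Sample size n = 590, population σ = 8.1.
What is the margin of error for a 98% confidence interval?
Margin of error = 0.78

Margin of error = z* · σ/√n
= 2.326 · 8.1/√590
= 2.326 · 8.1/24.2899
= 0.78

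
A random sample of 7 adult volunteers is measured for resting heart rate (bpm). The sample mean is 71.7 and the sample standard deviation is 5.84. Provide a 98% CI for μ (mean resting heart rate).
(64.76, 78.64)

t-interval (σ unknown):
df = n - 1 = 6
t* = 3.143 for 98% confidence

Margin of error = t* · s/√n = 3.143 · 5.84/√7 = 6.94

CI: (64.76, 78.64)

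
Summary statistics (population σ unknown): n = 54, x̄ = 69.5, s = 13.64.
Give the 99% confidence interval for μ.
(64.54, 74.46)

t-interval (σ unknown):
df = n - 1 = 53
t* = 2.672 for 99% confidence

Margin of error = t* · s/√n = 2.672 · 13.64/√54 = 4.96

CI: (64.54, 74.46)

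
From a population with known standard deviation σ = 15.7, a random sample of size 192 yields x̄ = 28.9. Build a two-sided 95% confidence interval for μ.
(26.68, 31.12)

z-interval (σ known):
z* = 1.960 for 95% confidence

Margin of error = z* · σ/√n = 1.960 · 15.7/√192 = 2.22

CI: (28.9 - 2.22, 28.9 + 2.22) = (26.68, 31.12)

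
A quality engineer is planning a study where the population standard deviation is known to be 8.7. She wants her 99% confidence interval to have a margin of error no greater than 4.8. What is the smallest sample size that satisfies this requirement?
n ≥ 22

For margin E ≤ 4.8:
n ≥ (z* · σ / E)²
n ≥ (2.576 · 8.7 / 4.8)²
n ≥ 21.80

Minimum n = 22 (rounding up)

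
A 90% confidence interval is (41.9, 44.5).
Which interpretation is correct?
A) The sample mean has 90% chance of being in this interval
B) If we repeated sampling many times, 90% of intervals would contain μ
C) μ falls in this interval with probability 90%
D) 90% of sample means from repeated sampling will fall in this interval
B

A) Wrong — x̄ is observed and sits in the interval by construction.
B) Correct — this is the frequentist long-run coverage interpretation.
C) Wrong — μ is fixed; the randomness lives in the interval, not in μ.
D) Wrong — coverage applies to intervals containing μ, not to future x̄ values.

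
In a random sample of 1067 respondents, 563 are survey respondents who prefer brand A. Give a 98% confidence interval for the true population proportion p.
(0.492, 0.563)

Proportion CI:
p̂ = 563/1067 = 0.52765
SE = √(p̂(1-p̂)/n) = √(0.52765 · 0.47235 / 1067) = 0.01528

z* = 2.326
Margin = z* · SE = 2.326 · 0.01528 = 0.0355

CI: 0.52765 ± 0.0355 = (0.492, 0.563)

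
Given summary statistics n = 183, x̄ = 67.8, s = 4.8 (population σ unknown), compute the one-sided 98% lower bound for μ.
μ ≥ 67.07

Lower bound (one-sided):
t* = 2.069 (one-sided for 98%)
Lower bound = x̄ - t* · s/√n = 67.8 - 2.069 · 4.8/√183 = 67.07

We are 98% confident that μ ≥ 67.07.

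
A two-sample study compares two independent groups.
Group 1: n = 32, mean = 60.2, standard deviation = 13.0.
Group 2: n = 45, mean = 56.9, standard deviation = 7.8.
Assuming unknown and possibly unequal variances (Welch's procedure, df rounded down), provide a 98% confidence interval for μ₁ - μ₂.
(-2.91, 9.51)

Difference: x̄₁ - x̄₂ = 3.30
SE = √(s₁²/n₁ + s₂²/n₂) = √(13.0²/32 + 7.8²/45) = 2.5755
df = 46.75 → 46 (Welch–Satterthwaite, rounded down)
t* = 2.410

CI: 3.30 ± 2.410 · 2.5755 = 3.30 ± 6.21 = (-2.91, 9.51)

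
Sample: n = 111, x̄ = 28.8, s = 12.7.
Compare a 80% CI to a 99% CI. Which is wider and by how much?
99% CI is wider by 3.21

df = 110
80% CI: t* = 1.289, (27.25, 30.35), width = 2 · t* · s/√n = 3.11
99% CI: t* = 2.621, (25.64, 31.96), width = 2 · t* · s/√n = 6.32

The 99% CI is wider by 6.32 - 3.11 = 3.21.
Higher confidence requires a wider interval.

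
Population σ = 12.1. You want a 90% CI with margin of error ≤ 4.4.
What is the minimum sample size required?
n ≥ 21

For margin E ≤ 4.4:
n ≥ (z* · σ / E)²
n ≥ (1.645 · 12.1 / 4.4)²
n ≥ 20.46

Minimum n = 21 (rounding up)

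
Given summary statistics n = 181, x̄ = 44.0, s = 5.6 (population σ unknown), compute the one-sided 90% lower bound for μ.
μ ≥ 43.46

Lower bound (one-sided):
t* = 1.286 (one-sided for 90%)
Lower bound = x̄ - t* · s/√n = 44.0 - 1.286 · 5.6/√181 = 43.46

We are 90% confident that μ ≥ 43.46.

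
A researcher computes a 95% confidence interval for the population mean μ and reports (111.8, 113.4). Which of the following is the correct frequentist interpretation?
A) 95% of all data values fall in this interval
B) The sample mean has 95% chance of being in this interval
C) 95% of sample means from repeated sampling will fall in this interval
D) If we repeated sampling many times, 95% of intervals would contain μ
D

A) Wrong — a CI is about the parameter μ, not individual data values.
B) Wrong — x̄ is observed and sits in the interval by construction.
C) Wrong — coverage applies to intervals containing μ, not to future x̄ values.
D) Correct — this is the frequentist long-run coverage interpretation.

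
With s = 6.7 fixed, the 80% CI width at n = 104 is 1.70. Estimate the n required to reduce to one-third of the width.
n ≈ 936

CI width ∝ 1/√n
To reduce width by factor 3, need √n to grow by 3 → need 3² = 9 times as many samples.

Current: n = 104, width = 1.70
New: n = 936, width ≈ 0.56

Width reduced by factor of 1.70/0.56 = 3.04.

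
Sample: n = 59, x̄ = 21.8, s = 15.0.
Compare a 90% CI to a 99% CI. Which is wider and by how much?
99% CI is wider by 3.87

df = 58
90% CI: t* = 1.672, (18.53, 25.07), width = 2 · t* · s/√n = 6.53
99% CI: t* = 2.663, (16.60, 27.00), width = 2 · t* · s/√n = 10.40

The 99% CI is wider by 10.40 - 6.53 = 3.87.
Higher confidence requires a wider interval.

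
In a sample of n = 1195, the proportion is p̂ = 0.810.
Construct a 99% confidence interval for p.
(0.781, 0.839)

Proportion CI:
SE = √(p̂(1-p̂)/n) = √(0.810 · 0.190 / 1195) = 0.01135

z* = 2.576
Margin = z* · SE = 2.576 · 0.01135 = 0.0292

CI: 0.810 ± 0.0292 = (0.781, 0.839)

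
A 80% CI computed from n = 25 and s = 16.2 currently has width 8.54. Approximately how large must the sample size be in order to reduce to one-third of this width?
n ≈ 225

CI width ∝ 1/√n
To reduce width by factor 3, need √n to grow by 3 → need 3² = 9 times as many samples.

Current: n = 25, width = 8.54
New: n = 225, width ≈ 2.78

Width reduced by factor of 8.54/2.78 = 3.07.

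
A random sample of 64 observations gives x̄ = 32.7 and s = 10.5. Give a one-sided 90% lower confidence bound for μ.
μ ≥ 31.00

Lower bound (one-sided):
t* = 1.295 (one-sided for 90%)
Lower bound = x̄ - t* · s/√n = 32.7 - 1.295 · 10.5/√64 = 31.00

We are 90% confident that μ ≥ 31.00.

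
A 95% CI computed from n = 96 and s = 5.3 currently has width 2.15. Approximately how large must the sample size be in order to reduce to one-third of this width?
n ≈ 864

CI width ∝ 1/√n
To reduce width by factor 3, need √n to grow by 3 → need 3² = 9 times as many samples.

Current: n = 96, width = 2.15
New: n = 864, width ≈ 0.71

Width reduced by factor of 2.15/0.71 = 3.03.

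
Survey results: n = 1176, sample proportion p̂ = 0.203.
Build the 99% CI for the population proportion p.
(0.173, 0.233)

Proportion CI:
SE = √(p̂(1-p̂)/n) = √(0.203 · 0.797 / 1176) = 0.01173

z* = 2.576
Margin = z* · SE = 2.576 · 0.01173 = 0.0302

CI: 0.203 ± 0.0302 = (0.173, 0.233)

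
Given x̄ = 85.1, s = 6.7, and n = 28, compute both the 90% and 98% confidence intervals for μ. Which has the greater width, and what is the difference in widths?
98% CI is wider by 1.95

df = 27
90% CI: t* = 1.703, (82.94, 87.26), width = 2 · t* · s/√n = 4.31
98% CI: t* = 2.473, (81.97, 88.23), width = 2 · t* · s/√n = 6.26

The 98% CI is wider by 6.26 - 4.31 = 1.95.
Higher confidence requires a wider interval.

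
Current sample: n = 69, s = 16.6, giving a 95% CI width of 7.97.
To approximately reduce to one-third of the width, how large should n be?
n ≈ 621

CI width ∝ 1/√n
To reduce width by factor 3, need √n to grow by 3 → need 3² = 9 times as many samples.

Current: n = 69, width = 7.97
New: n = 621, width ≈ 2.62

Width reduced by factor of 7.97/2.62 = 3.04.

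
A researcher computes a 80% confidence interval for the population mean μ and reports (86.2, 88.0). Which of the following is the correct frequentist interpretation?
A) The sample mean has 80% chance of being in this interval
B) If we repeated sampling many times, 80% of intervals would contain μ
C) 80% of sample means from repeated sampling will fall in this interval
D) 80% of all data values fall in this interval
B

A) Wrong — x̄ is observed and sits in the interval by construction.
B) Correct — this is the frequentist long-run coverage interpretation.
C) Wrong — coverage applies to intervals containing μ, not to future x̄ values.
D) Wrong — a CI is about the parameter μ, not individual data values.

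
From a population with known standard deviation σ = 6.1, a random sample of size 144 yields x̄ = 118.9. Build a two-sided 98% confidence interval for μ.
(117.72, 120.08)

z-interval (σ known):
z* = 2.326 for 98% confidence

Margin of error = z* · σ/√n = 2.326 · 6.1/√144 = 1.18

CI: (118.9 - 1.18, 118.9 + 1.18) = (117.72, 120.08)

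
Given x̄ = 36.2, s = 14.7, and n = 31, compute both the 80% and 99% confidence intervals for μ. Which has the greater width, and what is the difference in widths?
99% CI is wider by 7.60

df = 30
80% CI: t* = 1.310, (32.74, 39.66), width = 2 · t* · s/√n = 6.92
99% CI: t* = 2.750, (28.94, 43.46), width = 2 · t* · s/√n = 14.52

The 99% CI is wider by 14.52 - 6.92 = 7.60.
Higher confidence requires a wider interval.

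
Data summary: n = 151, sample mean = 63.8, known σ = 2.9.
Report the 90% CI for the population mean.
(63.41, 64.19)

z-interval (σ known):
z* = 1.645 for 90% confidence

Margin of error = z* · σ/√n = 1.645 · 2.9/√151 = 0.39

CI: (63.8 - 0.39, 63.8 + 0.39) = (63.41, 64.19)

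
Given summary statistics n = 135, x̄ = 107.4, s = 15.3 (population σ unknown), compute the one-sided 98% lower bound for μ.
μ ≥ 104.67

Lower bound (one-sided):
t* = 2.074 (one-sided for 98%)
Lower bound = x̄ - t* · s/√n = 107.4 - 2.074 · 15.3/√135 = 104.67

We are 98% confident that μ ≥ 104.67.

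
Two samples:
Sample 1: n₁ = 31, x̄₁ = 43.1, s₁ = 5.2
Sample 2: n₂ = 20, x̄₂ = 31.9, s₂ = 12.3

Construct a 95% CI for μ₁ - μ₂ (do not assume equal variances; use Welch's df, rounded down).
(5.19, 17.21)

Difference: x̄₁ - x̄₂ = 11.20
SE = √(s₁²/n₁ + s₂²/n₂) = √(5.2²/31 + 12.3²/20) = 2.9046
df = 23.44 → 23 (Welch–Satterthwaite, rounded down)
t* = 2.069

CI: 11.20 ± 2.069 · 2.9046 = 11.20 ± 6.01 = (5.19, 17.21)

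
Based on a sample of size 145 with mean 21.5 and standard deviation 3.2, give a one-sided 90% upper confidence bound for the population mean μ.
μ ≤ 21.84

Upper bound (one-sided):
t* = 1.287 (one-sided for 90%)
Upper bound = x̄ + t* · s/√n = 21.5 + 1.287 · 3.2/√145 = 21.84

We are 90% confident that μ ≤ 21.84.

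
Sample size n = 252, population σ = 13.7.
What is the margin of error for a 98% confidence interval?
Margin of error = 2.01

Margin of error = z* · σ/√n
= 2.326 · 13.7/√252
= 2.326 · 13.7/15.8745
= 2.01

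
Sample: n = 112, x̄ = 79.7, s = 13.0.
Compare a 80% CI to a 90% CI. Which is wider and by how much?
90% CI is wider by 0.91

df = 111
80% CI: t* = 1.289, (78.12, 81.28), width = 2 · t* · s/√n = 3.17
90% CI: t* = 1.659, (77.66, 81.74), width = 2 · t* · s/√n = 4.08

The 90% CI is wider by 4.08 - 3.17 = 0.91.
Higher confidence requires a wider interval.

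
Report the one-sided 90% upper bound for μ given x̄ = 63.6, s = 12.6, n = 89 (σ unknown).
μ ≤ 65.32

Upper bound (one-sided):
t* = 1.291 (one-sided for 90%)
Upper bound = x̄ + t* · s/√n = 63.6 + 1.291 · 12.6/√89 = 65.32

We are 90% confident that μ ≤ 65.32.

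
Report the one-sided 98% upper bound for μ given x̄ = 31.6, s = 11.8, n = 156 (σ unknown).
μ ≤ 33.56

Upper bound (one-sided):
t* = 2.071 (one-sided for 98%)
Upper bound = x̄ + t* · s/√n = 31.6 + 2.071 · 11.8/√156 = 33.56

We are 98% confident that μ ≤ 33.56.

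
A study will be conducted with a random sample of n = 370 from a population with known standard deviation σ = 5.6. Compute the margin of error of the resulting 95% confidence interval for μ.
Margin of error = 0.57

Margin of error = z* · σ/√n
= 1.960 · 5.6/√370
= 1.960 · 5.6/19.2354
= 0.57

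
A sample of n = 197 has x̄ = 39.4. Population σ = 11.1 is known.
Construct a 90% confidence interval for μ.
(38.10, 40.70)

z-interval (σ known):
z* = 1.645 for 90% confidence

Margin of error = z* · σ/√n = 1.645 · 11.1/√197 = 1.30

CI: (39.4 - 1.30, 39.4 + 1.30) = (38.10, 40.70)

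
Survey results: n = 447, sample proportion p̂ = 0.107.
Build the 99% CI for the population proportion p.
(0.069, 0.145)

Proportion CI:
SE = √(p̂(1-p̂)/n) = √(0.107 · 0.893 / 447) = 0.01462

z* = 2.576
Margin = z* · SE = 2.576 · 0.01462 = 0.0377

CI: 0.107 ± 0.0377 = (0.069, 0.145)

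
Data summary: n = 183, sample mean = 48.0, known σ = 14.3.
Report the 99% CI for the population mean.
(45.28, 50.72)

z-interval (σ known):
z* = 2.576 for 99% confidence

Margin of error = z* · σ/√n = 2.576 · 14.3/√183 = 2.72

CI: (48.0 - 2.72, 48.0 + 2.72) = (45.28, 50.72)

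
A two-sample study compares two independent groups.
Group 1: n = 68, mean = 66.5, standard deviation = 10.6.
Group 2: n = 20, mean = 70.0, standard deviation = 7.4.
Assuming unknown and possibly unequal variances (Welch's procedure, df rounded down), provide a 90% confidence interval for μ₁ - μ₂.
(-7.02, 0.02)

Difference: x̄₁ - x̄₂ = -3.50
SE = √(s₁²/n₁ + s₂²/n₂) = √(10.6²/68 + 7.4²/20) = 2.0953
df = 44.28 → 44 (Welch–Satterthwaite, rounded down)
t* = 1.680

CI: -3.50 ± 1.680 · 2.0953 = -3.50 ± 3.52 = (-7.02, 0.02)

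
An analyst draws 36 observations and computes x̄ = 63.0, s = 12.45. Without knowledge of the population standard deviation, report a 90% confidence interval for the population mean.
(59.49, 66.51)

t-interval (σ unknown):
df = n - 1 = 35
t* = 1.690 for 90% confidence

Margin of error = t* · s/√n = 1.690 · 12.45/√36 = 3.51

CI: (59.49, 66.51)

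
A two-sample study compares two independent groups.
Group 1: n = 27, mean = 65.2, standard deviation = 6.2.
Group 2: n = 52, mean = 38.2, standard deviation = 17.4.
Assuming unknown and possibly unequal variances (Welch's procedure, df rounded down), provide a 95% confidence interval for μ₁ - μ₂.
(21.63, 32.37)

Difference: x̄₁ - x̄₂ = 27.00
SE = √(s₁²/n₁ + s₂²/n₂) = √(6.2²/27 + 17.4²/52) = 2.6918
df = 70.70 → 70 (Welch–Satterthwaite, rounded down)
t* = 1.994

CI: 27.00 ± 1.994 · 2.6918 = 27.00 ± 5.37 = (21.63, 32.37)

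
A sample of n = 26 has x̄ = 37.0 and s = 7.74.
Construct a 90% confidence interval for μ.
(34.41, 39.59)

t-interval (σ unknown):
df = n - 1 = 25
t* = 1.708 for 90% confidence

Margin of error = t* · s/√n = 1.708 · 7.74/√26 = 2.59

CI: (34.41, 39.59)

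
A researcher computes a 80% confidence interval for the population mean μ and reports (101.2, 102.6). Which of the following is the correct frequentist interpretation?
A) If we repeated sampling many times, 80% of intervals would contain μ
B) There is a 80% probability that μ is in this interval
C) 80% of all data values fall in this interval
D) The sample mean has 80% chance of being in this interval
A

A) Correct — this is the frequentist long-run coverage interpretation.
B) Wrong — μ is fixed; the randomness lives in the interval, not in μ.
C) Wrong — a CI is about the parameter μ, not individual data values.
D) Wrong — x̄ is observed and sits in the interval by construction.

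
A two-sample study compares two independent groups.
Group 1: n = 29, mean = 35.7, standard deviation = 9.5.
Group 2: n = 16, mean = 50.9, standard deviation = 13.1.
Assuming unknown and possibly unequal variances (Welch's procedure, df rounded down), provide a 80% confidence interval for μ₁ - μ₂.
(-20.11, -10.29)

Difference: x̄₁ - x̄₂ = -15.20
SE = √(s₁²/n₁ + s₂²/n₂) = √(9.5²/29 + 13.1²/16) = 3.7199
df = 23.89 → 23 (Welch–Satterthwaite, rounded down)
t* = 1.319

CI: -15.20 ± 1.319 · 3.7199 = -15.20 ± 4.91 = (-20.11, -10.29)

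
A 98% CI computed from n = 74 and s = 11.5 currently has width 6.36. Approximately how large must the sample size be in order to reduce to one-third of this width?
n ≈ 666

CI width ∝ 1/√n
To reduce width by factor 3, need √n to grow by 3 → need 3² = 9 times as many samples.

Current: n = 74, width = 6.36
New: n = 666, width ≈ 2.08

Width reduced by factor of 6.36/2.08 = 3.06.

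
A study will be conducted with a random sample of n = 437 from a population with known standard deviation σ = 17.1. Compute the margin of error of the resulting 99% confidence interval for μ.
Margin of error = 2.11

Margin of error = z* · σ/√n
= 2.576 · 17.1/√437
= 2.576 · 17.1/20.9045
= 2.11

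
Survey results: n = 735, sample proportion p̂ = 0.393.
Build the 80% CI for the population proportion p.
(0.370, 0.416)

Proportion CI:
SE = √(p̂(1-p̂)/n) = √(0.393 · 0.607 / 735) = 0.01802

z* = 1.282
Margin = z* · SE = 1.282 · 0.01802 = 0.0231

CI: 0.393 ± 0.0231 = (0.370, 0.416)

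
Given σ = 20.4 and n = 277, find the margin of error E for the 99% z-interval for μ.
Margin of error = 3.16

Margin of error = z* · σ/√n
= 2.576 · 20.4/√277
= 2.576 · 20.4/16.6433
= 3.16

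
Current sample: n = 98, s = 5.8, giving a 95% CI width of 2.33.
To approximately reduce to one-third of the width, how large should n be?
n ≈ 882

CI width ∝ 1/√n
To reduce width by factor 3, need √n to grow by 3 → need 3² = 9 times as many samples.

Current: n = 98, width = 2.33
New: n = 882, width ≈ 0.77

Width reduced by factor of 2.33/0.77 = 3.03.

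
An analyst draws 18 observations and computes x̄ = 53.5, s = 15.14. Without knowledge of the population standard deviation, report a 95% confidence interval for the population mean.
(45.97, 61.03)

t-interval (σ unknown):
df = n - 1 = 17
t* = 2.110 for 95% confidence

Margin of error = t* · s/√n = 2.110 · 15.14/√18 = 7.53

CI: (45.97, 61.03)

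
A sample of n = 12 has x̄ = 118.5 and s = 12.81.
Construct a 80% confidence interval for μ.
(113.46, 123.54)

t-interval (σ unknown):
df = n - 1 = 11
t* = 1.363 for 80% confidence

Margin of error = t* · s/√n = 1.363 · 12.81/√12 = 5.04

CI: (113.46, 123.54)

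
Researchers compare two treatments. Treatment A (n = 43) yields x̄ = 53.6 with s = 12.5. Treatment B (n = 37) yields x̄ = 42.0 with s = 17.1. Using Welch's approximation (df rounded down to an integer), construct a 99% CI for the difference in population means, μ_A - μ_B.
(2.58, 20.62)

Difference: x̄₁ - x̄₂ = 11.60
SE = √(s₁²/n₁ + s₂²/n₂) = √(12.5²/43 + 17.1²/37) = 3.3966
df = 64.95 → 64 (Welch–Satterthwaite, rounded down)
t* = 2.655

CI: 11.60 ± 2.655 · 3.3966 = 11.60 ± 9.02 = (2.58, 20.62)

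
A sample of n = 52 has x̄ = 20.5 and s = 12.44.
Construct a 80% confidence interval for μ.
(18.26, 22.74)

t-interval (σ unknown):
df = n - 1 = 51
t* = 1.298 for 80% confidence

Margin of error = t* · s/√n = 1.298 · 12.44/√52 = 2.24

CI: (18.26, 22.74)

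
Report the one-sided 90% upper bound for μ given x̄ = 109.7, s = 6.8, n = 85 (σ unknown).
μ ≤ 110.65

Upper bound (one-sided):
t* = 1.292 (one-sided for 90%)
Upper bound = x̄ + t* · s/√n = 109.7 + 1.292 · 6.8/√85 = 110.65

We are 90% confident that μ ≤ 110.65.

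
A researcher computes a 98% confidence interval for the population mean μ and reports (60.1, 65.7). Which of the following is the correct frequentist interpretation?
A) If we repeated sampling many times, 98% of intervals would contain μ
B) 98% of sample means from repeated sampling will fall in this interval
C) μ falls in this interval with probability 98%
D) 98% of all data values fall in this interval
A

A) Correct — this is the frequentist long-run coverage interpretation.
B) Wrong — coverage applies to intervals containing μ, not to future x̄ values.
C) Wrong — μ is fixed; the randomness lives in the interval, not in μ.
D) Wrong — a CI is about the parameter μ, not individual data values.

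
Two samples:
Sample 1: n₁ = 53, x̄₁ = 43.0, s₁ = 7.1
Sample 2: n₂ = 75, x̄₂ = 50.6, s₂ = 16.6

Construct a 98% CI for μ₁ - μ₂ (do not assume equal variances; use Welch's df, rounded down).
(-12.68, -2.52)

Difference: x̄₁ - x̄₂ = -7.60
SE = √(s₁²/n₁ + s₂²/n₂) = √(7.1²/53 + 16.6²/75) = 2.1506
df = 107.06 → 107 (Welch–Satterthwaite, rounded down)
t* = 2.362

CI: -7.60 ± 2.362 · 2.1506 = -7.60 ± 5.08 = (-12.68, -2.52)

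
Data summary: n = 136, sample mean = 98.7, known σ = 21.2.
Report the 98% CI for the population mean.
(94.47, 102.93)

z-interval (σ known):
z* = 2.326 for 98% confidence

Margin of error = z* · σ/√n = 2.326 · 21.2/√136 = 4.23

CI: (98.7 - 4.23, 98.7 + 4.23) = (94.47, 102.93)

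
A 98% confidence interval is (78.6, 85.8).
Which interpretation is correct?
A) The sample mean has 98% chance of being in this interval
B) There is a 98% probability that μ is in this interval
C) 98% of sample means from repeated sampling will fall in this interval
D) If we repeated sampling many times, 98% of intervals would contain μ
D

A) Wrong — x̄ is observed and sits in the interval by construction.
B) Wrong — μ is fixed; the randomness lives in the interval, not in μ.
C) Wrong — coverage applies to intervals containing μ, not to future x̄ values.
D) Correct — this is the frequentist long-run coverage interpretation.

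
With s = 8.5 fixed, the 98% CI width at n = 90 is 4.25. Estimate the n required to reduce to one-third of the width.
n ≈ 810

CI width ∝ 1/√n
To reduce width by factor 3, need √n to grow by 3 → need 3² = 9 times as many samples.

Current: n = 90, width = 4.25
New: n = 810, width ≈ 1.39

Width reduced by factor of 4.25/1.39 = 3.06.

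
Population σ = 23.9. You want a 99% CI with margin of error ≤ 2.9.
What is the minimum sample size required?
n ≥ 451

For margin E ≤ 2.9:
n ≥ (z* · σ / E)²
n ≥ (2.576 · 23.9 / 2.9)²
n ≥ 450.70

Minimum n = 451 (rounding up)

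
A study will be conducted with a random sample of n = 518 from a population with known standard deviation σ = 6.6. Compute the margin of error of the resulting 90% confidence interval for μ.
Margin of error = 0.48

Margin of error = z* · σ/√n
= 1.645 · 6.6/√518
= 1.645 · 6.6/22.7596
= 0.48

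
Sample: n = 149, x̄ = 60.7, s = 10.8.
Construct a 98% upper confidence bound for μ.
μ ≤ 62.53

Upper bound (one-sided):
t* = 2.072 (one-sided for 98%)
Upper bound = x̄ + t* · s/√n = 60.7 + 2.072 · 10.8/√149 = 62.53

We are 98% confident that μ ≤ 62.53.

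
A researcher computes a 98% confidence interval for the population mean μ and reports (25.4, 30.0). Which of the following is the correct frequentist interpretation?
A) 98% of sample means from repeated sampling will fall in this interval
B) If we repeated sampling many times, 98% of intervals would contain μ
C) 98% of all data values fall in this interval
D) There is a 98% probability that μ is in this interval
B

A) Wrong — coverage applies to intervals containing μ, not to future x̄ values.
B) Correct — this is the frequentist long-run coverage interpretation.
C) Wrong — a CI is about the parameter μ, not individual data values.
D) Wrong — μ is fixed; the randomness lives in the interval, not in μ.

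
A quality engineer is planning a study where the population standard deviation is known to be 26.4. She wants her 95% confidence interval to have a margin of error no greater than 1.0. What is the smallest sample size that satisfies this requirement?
n ≥ 2678

For margin E ≤ 1.0:
n ≥ (z* · σ / E)²
n ≥ (1.960 · 26.4 / 1.0)²
n ≥ 2677.44

Minimum n = 2678 (rounding up)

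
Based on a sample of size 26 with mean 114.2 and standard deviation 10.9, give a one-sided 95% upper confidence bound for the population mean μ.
μ ≤ 117.85

Upper bound (one-sided):
t* = 1.708 (one-sided for 95%)
Upper bound = x̄ + t* · s/√n = 114.2 + 1.708 · 10.9/√26 = 117.85

We are 95% confident that μ ≤ 117.85.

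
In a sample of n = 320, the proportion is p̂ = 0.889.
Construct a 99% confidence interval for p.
(0.844, 0.934)

Proportion CI:
SE = √(p̂(1-p̂)/n) = √(0.889 · 0.111 / 320) = 0.01756

z* = 2.576
Margin = z* · SE = 2.576 · 0.01756 = 0.0452

CI: 0.889 ± 0.0452 = (0.844, 0.934)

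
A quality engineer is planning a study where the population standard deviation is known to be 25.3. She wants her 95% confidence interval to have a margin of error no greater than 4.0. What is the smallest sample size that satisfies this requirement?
n ≥ 154

For margin E ≤ 4.0:
n ≥ (z* · σ / E)²
n ≥ (1.960 · 25.3 / 4.0)²
n ≥ 153.69

Minimum n = 154 (rounding up)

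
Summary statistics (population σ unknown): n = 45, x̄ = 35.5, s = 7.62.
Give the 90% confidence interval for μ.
(33.59, 37.41)

t-interval (σ unknown):
df = n - 1 = 44
t* = 1.680 for 90% confidence

Margin of error = t* · s/√n = 1.680 · 7.62/√45 = 1.91

CI: (33.59, 37.41)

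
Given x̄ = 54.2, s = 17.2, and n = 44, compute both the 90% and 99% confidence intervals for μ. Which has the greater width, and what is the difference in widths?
99% CI is wider by 5.26

df = 43
90% CI: t* = 1.681, (49.84, 58.56), width = 2 · t* · s/√n = 8.72
99% CI: t* = 2.695, (47.21, 61.19), width = 2 · t* · s/√n = 13.98

The 99% CI is wider by 13.98 - 8.72 = 5.26.
Higher confidence requires a wider interval.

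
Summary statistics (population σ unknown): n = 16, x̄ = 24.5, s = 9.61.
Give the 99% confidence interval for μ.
(17.42, 31.58)

t-interval (σ unknown):
df = n - 1 = 15
t* = 2.947 for 99% confidence

Margin of error = t* · s/√n = 2.947 · 9.61/√16 = 7.08

CI: (17.42, 31.58)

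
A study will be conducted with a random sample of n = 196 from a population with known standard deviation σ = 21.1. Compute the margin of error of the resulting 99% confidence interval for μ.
Margin of error = 3.88

Margin of error = z* · σ/√n
= 2.576 · 21.1/√196
= 2.576 · 21.1/14.0000
= 3.88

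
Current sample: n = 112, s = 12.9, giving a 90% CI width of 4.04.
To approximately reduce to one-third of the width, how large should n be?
n ≈ 1008

CI width ∝ 1/√n
To reduce width by factor 3, need √n to grow by 3 → need 3² = 9 times as many samples.

Current: n = 112, width = 4.04
New: n = 1008, width ≈ 1.34

Width reduced by factor of 4.04/1.34 = 3.01.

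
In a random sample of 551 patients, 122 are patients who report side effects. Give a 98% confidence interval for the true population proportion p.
(0.180, 0.263)

Proportion CI:
p̂ = 122/551 = 0.22142
SE = √(p̂(1-p̂)/n) = √(0.22142 · 0.77858 / 551) = 0.01769

z* = 2.326
Margin = z* · SE = 2.326 · 0.01769 = 0.0411

CI: 0.22142 ± 0.0411 = (0.180, 0.263)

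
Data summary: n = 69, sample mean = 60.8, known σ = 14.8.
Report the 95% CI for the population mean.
(57.31, 64.29)

z-interval (σ known):
z* = 1.960 for 95% confidence

Margin of error = z* · σ/√n = 1.960 · 14.8/√69 = 3.49

CI: (60.8 - 3.49, 60.8 + 3.49) = (57.31, 64.29)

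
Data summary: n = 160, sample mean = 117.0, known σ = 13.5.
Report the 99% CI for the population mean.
(114.25, 119.75)

z-interval (σ known):
z* = 2.576 for 99% confidence

Margin of error = z* · σ/√n = 2.576 · 13.5/√160 = 2.75

CI: (117.0 - 2.75, 117.0 + 2.75) = (114.25, 119.75)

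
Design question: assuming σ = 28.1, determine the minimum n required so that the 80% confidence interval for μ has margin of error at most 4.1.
n ≥ 78

For margin E ≤ 4.1:
n ≥ (z* · σ / E)²
n ≥ (1.282 · 28.1 / 4.1)²
n ≥ 77.20

Minimum n = 78 (rounding up)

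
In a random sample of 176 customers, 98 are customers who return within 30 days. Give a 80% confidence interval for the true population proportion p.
(0.509, 0.605)

Proportion CI:
p̂ = 98/176 = 0.55682
SE = √(p̂(1-p̂)/n) = √(0.55682 · 0.44318 / 176) = 0.03744

z* = 1.282
Margin = z* · SE = 1.282 · 0.03744 = 0.0480

CI: 0.55682 ± 0.0480 = (0.509, 0.605)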